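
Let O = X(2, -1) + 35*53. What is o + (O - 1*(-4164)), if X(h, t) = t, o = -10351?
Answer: -4333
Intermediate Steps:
O = 1854 (O = -1 + 35*53 = -1 + 1855 = 1854)
o + (O - 1*(-4164)) = -10351 + (1854 - 1*(-4164)) = -10351 + (1854 + 4164) = -10351 + 6018 = -4333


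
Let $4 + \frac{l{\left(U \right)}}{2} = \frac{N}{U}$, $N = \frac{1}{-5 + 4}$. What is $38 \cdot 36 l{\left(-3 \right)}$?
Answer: $-10032$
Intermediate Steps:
$N = -1$ ($N = \frac{1}{-1} = -1$)
$l{\left(U \right)} = -8 - \frac{2}{U}$ ($l{\left(U \right)} = -8 + 2 \left(- \frac{1}{U}\right) = -8 - \frac{2}{U}$)
$38 \cdot 36 l{\left(-3 \right)} = 38 \cdot 36 \left(-8 - \frac{2}{-3}\right) = 1368 \left(-8 - - \frac{2}{3}\right) = 1368 \left(-8 + \frac{2}{3}\right) = 1368 \left(- \frac{22}{3}\right) = -10032$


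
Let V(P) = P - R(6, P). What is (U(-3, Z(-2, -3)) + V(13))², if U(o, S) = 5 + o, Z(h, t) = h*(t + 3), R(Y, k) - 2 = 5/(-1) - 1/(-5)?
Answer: 7921/25 ≈ 316.84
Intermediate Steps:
R(Y, k) = -14/5 (R(Y, k) = 2 + (5/(-1) - 1/(-5)) = 2 + (5*(-1) - 1*(-⅕)) = 2 + (-5 + ⅕) = 2 - 24/5 = -14/5)
Z(h, t) = h*(3 + t)
V(P) = 14/5 + P (V(P) = P - 1*(-14/5) = P + 14/5 = 14/5 + P)
(U(-3, Z(-2, -3)) + V(13))² = ((5 - 3) + (14/5 + 13))² = (2 + 79/5)² = (89/5)² = 7921/25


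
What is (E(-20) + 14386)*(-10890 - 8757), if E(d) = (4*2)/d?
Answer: -1413169416/5 ≈ -2.8263e+8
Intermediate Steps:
E(d) = 8/d
(E(-20) + 14386)*(-10890 - 8757) = (8/(-20) + 14386)*(-10890 - 8757) = (8*(-1/20) + 14386)*(-19647) = (-⅖ + 14386)*(-19647) = (71928/5)*(-19647) = -1413169416/5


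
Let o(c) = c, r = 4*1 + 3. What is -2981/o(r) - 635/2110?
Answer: -1258871/2954 ≈ -426.16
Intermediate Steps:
r = 7 (r = 4 + 3 = 7)
-2981/o(r) - 635/2110 = -2981/7 - 635/2110 = -2981*1/7 - 635*1/2110 = -2981/7 - 127/422 = -1258871/2954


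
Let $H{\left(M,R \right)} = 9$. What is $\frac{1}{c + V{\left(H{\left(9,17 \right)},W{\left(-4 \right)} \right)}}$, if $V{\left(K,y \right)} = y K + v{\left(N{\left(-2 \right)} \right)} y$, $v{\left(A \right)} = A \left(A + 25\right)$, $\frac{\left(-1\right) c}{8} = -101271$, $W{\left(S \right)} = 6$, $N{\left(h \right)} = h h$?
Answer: $\frac{1}{810918} \approx 1.2332 \cdot 10^{-6}$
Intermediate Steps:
$N{\left(h \right)} = h^{2}$
$c = 810168$ ($c = \left(-8\right) \left(-101271\right) = 810168$)
$v{\left(A \right)} = A \left(25 + A\right)$
$V{\left(K,y \right)} = 116 y + K y$ ($V{\left(K,y \right)} = y K + \left(-2\right)^{2} \left(25 + \left(-2\right)^{2}\right) y = K y + 4 \left(25 + 4\right) y = K y + 4 \cdot 29 y = K y + 116 y = 116 y + K y$)
$\frac{1}{c + V{\left(H{\left(9,17 \right)},W{\left(-4 \right)} \right)}} = \frac{1}{810168 + 6 \left(116 + 9\right)} = \frac{1}{810168 + 6 \cdot 125} = \frac{1}{810168 + 750} = \frac{1}{810918}$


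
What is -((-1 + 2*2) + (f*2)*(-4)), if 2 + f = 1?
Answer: -11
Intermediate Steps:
f = -1 (f = -2 + 1 = -1)
-((-1 + 2*2) + (f*2)*(-4)) = -((-1 + 2*2) - 1*2*(-4)) = -((-1 + 4) - 2*(-4)) = -(3 + 8) = -1*11 = -11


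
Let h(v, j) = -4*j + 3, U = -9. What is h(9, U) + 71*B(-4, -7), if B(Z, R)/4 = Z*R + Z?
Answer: 6855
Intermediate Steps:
B(Z, R) = 4*Z + 4*R*Z (B(Z, R) = 4*(Z*R + Z) = 4*(R*Z + Z) = 4*(Z + R*Z) = 4*Z + 4*R*Z)
h(v, j) = 3 - 4*j
h(9, U) + 71*B(-4, -7) = (3 - 4*(-9)) + 71*(4*(-4)*(1 - 7)) = (3 + 36) + 71*(4*(-4)*(-6)) = 39 + 71*96 = 39 + 6816 = 6855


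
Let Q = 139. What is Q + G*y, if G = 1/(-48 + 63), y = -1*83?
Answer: 2002/15 ≈ 133.47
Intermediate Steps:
y = -83
G = 1/15 ≈ 0.066667
Q + G*y = 139 + (1/15)*(-83) = 139 - 83/15 = 2002/15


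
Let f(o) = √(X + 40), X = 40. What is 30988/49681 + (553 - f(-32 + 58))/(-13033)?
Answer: 376393011/647492473 + 4*√5/13033 ≈ 0.58200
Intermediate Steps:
f(o) = 4*√5 (f(o) = √(40 + 40) = √80 = 4*√5)
30988/49681 + (553 - f(-32 + 58))/(-13033) = 30988/49681 + (553 - 4*√5)/(-13033) = 30988*(1/49681) + (553 - 4*√5)*(-1/13033) = 30988/49681 + (-553/13033 + 4*√5/13033) = 376393011/647492473 + 4*√5/13033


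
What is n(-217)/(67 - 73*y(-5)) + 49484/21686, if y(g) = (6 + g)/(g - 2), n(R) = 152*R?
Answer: -1245054210/2938453 ≈ -423.71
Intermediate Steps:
y(g) = (6 + g)/(-2 + g)
n(-217)/(67 - 73*y(-5)) + 49484/21686 = (152*(-217))/(67 - 73*(6 - 5)/(-2 - 5)) + 49484/21686 = -32984/(67 - 73/(-7)) + 49484*(1/21686) = -32984/(67 - (-73)/7) + 24742/10843 = -32984/(67 - 73*(-⅐)) + 24742/10843 = -32984/(67 + 73/7) + 24742/10843 = -32984/542/7 + 24742/10843 = -32984*7/542 + 24742/10843 = -115444/271 + 24742/10843 = -1245054210/2938453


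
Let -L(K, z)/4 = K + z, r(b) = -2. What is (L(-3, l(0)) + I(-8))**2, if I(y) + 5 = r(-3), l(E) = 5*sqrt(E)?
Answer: 25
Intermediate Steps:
L(K, z) = -4*K - 4*z (L(K, z) = -4*(K + z) = -4*K - 4*z)
I(y) = -7 (I(y) = -5 - 2 = -7)
(L(-3, l(0)) + I(-8))**2 = ((-4*(-3) - 20*sqrt(0)) - 7)**2 = ((12 - 20*0) - 7)**2 = ((12 - 4*0) - 7)**2 = ((12 + 0) - 7)**2 = (12 - 7)**2 = 5**2 = 25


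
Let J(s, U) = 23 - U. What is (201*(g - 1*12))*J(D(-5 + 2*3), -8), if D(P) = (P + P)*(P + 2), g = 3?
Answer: -56079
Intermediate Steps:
D(P) = 2*P*(2 + P) (D(P) = (2*P)*(2 + P) = 2*P*(2 + P))
(201*(g - 1*12))*J(D(-5 + 2*3), -8) = (201*(3 - 1*12))*(23 - 1*(-8)) = (201*(3 - 12))*(23 + 8) = (201*(-9))*31 = -1809*31 = -56079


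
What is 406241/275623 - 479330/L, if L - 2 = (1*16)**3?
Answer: -65224798486/564751527 ≈ -115.49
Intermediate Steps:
L = 4098 (L = 2 + (1*16)**3 = 2 + 16**3 = 2 + 4096 = 4098)
406241/275623 - 479330/L = 406241/275623 - 479330/4098 = 406241*(1/275623) - 479330*1/4098 = 406241/275623 - 239665/2049 = -65224798486/564751527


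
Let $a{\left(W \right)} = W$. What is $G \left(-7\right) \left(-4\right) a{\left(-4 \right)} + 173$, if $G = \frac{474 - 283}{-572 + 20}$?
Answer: $\frac{14611}{69} \approx 211.75$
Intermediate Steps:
$G = - \frac{191}{552}$ ($G = \frac{191}{-552} = 191 \left(- \frac{1}{552}\right) = - \frac{191}{552} \approx -0.34601$)
$G \left(-7\right) \left(-4\right) a{\left(-4 \right)} + 173 = - \frac{191 \left(-7\right) \left(-4\right) \left(-4\right)}{552} + 173 = - \frac{191 \cdot 28 \left(-4\right)}{552} + 173 = \left(- \frac{191}{552}\right) \left(-112\right) + 173 = \frac{2674}{69} + 173 = \frac{14611}{69}$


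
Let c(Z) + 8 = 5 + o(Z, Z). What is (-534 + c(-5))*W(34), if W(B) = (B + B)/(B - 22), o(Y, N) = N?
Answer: -9214/3 ≈ -3071.3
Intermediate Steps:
c(Z) = -3 + Z (c(Z) = -8 + (5 + Z) = -3 + Z)
W(B) = 2*B/(-22 + B) (W(B) = (2*B)/(-22 + B) = 2*B/(-22 + B))
(-534 + c(-5))*W(34) = (-534 + (-3 - 5))*(2*34/(-22 + 34)) = (-534 - 8)*(2*34/12) = -1084*34/12 = -542*17/3 = -9214/3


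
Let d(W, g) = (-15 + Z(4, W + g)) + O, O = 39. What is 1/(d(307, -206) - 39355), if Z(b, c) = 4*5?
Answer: -1/39311 ≈ -2.5438e-5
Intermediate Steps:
Z(b, c) = 20
d(W, g) = 44 (d(W, g) = (-15 + 20) + 39 = 5 + 39 = 44)
1/(d(307, -206) - 39355) = 1/(44 - 39355) = 1/(-39311) = -1/39311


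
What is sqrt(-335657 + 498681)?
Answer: 4*sqrt(10189) ≈ 403.76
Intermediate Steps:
sqrt(-335657 + 498681) = sqrt(163024) = 4*sqrt(10189)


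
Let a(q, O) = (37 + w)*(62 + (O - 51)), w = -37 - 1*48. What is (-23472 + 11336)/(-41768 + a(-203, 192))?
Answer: 1517/6439 ≈ 0.23560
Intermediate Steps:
w = -85 (w = -37 - 48 = -85)
a(q, O) = -528 - 48*O (a(q, O) = (37 - 85)*(62 + (O - 51)) = -48*(62 + (-51 + O)) = -48*(11 + O) = -528 - 48*O)
(-23472 + 11336)/(-41768 + a(-203, 192)) = (-23472 + 11336)/(-41768 + (-528 - 48*192)) = -12136/(-41768 + (-528 - 9216)) = -12136/(-41768 - 9744) = -12136/(-51512) = -12136*(-1/51512) = 1517/6439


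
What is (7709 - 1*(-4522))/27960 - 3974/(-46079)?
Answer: 224901763/429456280 ≈ 0.52369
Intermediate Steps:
(7709 - 1*(-4522))/27960 - 3974/(-46079) = (7709 + 4522)*(1/27960) - 3974*(-1/46079) = 12231*(1/27960) + 3974/46079 = 4077/9320 + 3974/46079 = 224901763/429456280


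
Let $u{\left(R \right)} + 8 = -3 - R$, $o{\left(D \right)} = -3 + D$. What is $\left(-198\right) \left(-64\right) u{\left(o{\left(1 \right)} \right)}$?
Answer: $-114048$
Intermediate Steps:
$u{\left(R \right)} = -11 - R$ ($u{\left(R \right)} = -8 - \left(3 + R\right) = -11 - R$)
$\left(-198\right) \left(-64\right) u{\left(o{\left(1 \right)} \right)} = \left(-198\right) \left(-64\right) \left(-11 - \left(-3 + 1\right)\right) = 12672 \left(-11 - -2\right) = 12672 \left(-11 + 2\right) = 12672 \left(-9\right) = -114048$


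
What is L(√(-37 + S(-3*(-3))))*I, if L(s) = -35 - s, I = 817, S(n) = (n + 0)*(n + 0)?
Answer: -28595 - 1634*√11 ≈ -34014.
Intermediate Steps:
S(n) = n² (S(n) = n*n = n²)
L(√(-37 + S(-3*(-3))))*I = (-35 - √(-37 + (-3*(-3))²))*817 = (-35 - √(-37 + 9²))*817 = (-35 - √(-37 + 81))*817 = (-35 - √44)*817 = (-35 - 2*√11)*817 = -28595 - 1634*√11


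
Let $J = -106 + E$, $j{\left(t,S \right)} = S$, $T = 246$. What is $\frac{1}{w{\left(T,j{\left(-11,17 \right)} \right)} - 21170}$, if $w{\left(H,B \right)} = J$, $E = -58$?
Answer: $- \frac{1}{21334} \approx -4.6874 \cdot 10^{-5}$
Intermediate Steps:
$J = -164$ ($J = -106 - 58 = -164$)
$w{\left(H,B \right)} = -164$
$\frac{1}{w{\left(T,j{\left(-11,17 \right)} \right)} - 21170} = \frac{1}{-164 - 21170} = \frac{1}{-21334} = - \frac{1}{21334}$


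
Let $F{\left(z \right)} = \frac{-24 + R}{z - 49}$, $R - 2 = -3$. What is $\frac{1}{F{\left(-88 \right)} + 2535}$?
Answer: $\frac{137}{347320} \approx 0.00039445$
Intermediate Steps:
$R = -1$ ($R = 2 - 3 = -1$)
$F{\left(z \right)} = - \frac{25}{-49 + z}$ ($F{\left(z \right)} = \frac{-24 - 1}{z - 49} = - \frac{25}{-49 + z}$)
$\frac{1}{F{\left(-88 \right)} + 2535} = \frac{1}{- \frac{25}{-49 - 88} + 2535} = \frac{1}{- \frac{25}{-137} + 2535} = \frac{1}{\left(-25\right) \left(- \frac{1}{137}\right) + 2535} = \frac{1}{\frac{25}{137} + 2535} = \frac{1}{\frac{347320}{137}} = \frac{137}{347320}$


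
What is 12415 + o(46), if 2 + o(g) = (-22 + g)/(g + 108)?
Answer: 955813/77 ≈ 12413.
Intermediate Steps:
o(g) = -2 + (-22 + g)/(108 + g) (o(g) = -2 + (-22 + g)/(g + 108) = -2 + (-22 + g)/(108 + g))
12415 + o(46) = 12415 + (-238 - 1*46)/(108 + 46) = 12415 + (-238 - 46)/154 = 12415 + (1/154)*(-284) = 12415 - 142/77 = 955813/77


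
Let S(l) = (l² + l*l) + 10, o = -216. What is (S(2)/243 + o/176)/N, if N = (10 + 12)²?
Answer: -685/287496 ≈ -0.0023826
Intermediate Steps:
S(l) = 10 + 2*l² (S(l) = (l² + l²) + 10 = 2*l² + 10 = 10 + 2*l²)
N = 484 (N = 22² = 484)
(S(2)/243 + o/176)/N = ((10 + 2*2²)/243 - 216/176)/484 = ((10 + 2*4)*(1/243) - 216*1/176)*(1/484) = ((10 + 8)*(1/243) - 27/22)*(1/484) = (18*(1/243) - 27/22)*(1/484) = (2/27 - 27/22)*(1/484) = -685/594*1/484 = -685/287496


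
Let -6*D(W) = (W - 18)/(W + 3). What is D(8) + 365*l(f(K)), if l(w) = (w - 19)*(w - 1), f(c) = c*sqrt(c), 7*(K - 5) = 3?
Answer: 739432220/11319 - 277400*sqrt(266)/49 ≈ -27005.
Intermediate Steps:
K = 38/7 (K = 5 + (1/7)*3 = 5 + 3/7 = 38/7 ≈ 5.4286)
D(W) = -(-18 + W)/(6*(3 + W)) (D(W) = -(W - 18)/(6*(W + 3)) = -(-18 + W)/(6*(3 + W)))
f(c) = c**(3/2)
l(w) = (-1 + w)*(-19 + w) (l(w) = (-19 + w)*(-1 + w) = (-1 + w)*(-19 + w))
D(8) + 365*l(f(K)) = (18 - 1*8)/(6*(3 + 8)) + 365*(19 + ((38/7)**(3/2))**2 - 760*sqrt(266)/49) = (1/6)*(18 - 8)/11 + 365*(19 + (38*sqrt(266)/49)**2 - 760*sqrt(266)/49) = (1/6)*(1/11)*10 + 365*(19 + 54872/343 - 760*sqrt(266)/49) = 5/33 + 365*(61389/343 - 760*sqrt(266)/49) = 5/33 + (22406985/343 - 277400*sqrt(266)/49) = 739432220/11319 - 277400*sqrt(266)/49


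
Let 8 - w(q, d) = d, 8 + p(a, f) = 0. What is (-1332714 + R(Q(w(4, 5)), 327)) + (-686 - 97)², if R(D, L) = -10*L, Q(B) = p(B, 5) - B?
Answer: -722895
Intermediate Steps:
p(a, f) = -8 (p(a, f) = -8 + 0 = -8)
w(q, d) = 8 - d
Q(B) = -8 - B
(-1332714 + R(Q(w(4, 5)), 327)) + (-686 - 97)² = (-1332714 - 10*327) + (-686 - 97)² = (-1332714 - 3270) + (-783)² = -1335984 + 613089 = -722895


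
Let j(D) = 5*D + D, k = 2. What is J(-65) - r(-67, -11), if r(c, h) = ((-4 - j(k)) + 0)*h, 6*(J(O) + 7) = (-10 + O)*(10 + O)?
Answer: 1009/2 ≈ 504.50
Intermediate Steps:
j(D) = 6*D
J(O) = -7 + (-10 + O)*(10 + O)/6 (J(O) = -7 + ((-10 + O)*(10 + O))/6 = -7 + (-10 + O)*(10 + O)/6)
r(c, h) = -16*h (r(c, h) = ((-4 - 6*2) + 0)*h = ((-4 - 1*12) + 0)*h = ((-4 - 12) + 0)*h = (-16 + 0)*h = -16*h)
J(-65) - r(-67, -11) = (-71/3 + (1/6)*(-65)**2) - (-16)*(-11) = (-71/3 + (1/6)*4225) - 1*176 = (-71/3 + 4225/6) - 176 = 1361/2 - 176 = 1009/2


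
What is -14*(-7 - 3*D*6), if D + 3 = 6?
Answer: 854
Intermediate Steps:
D = 3 (D = -3 + 6 = 3)
-14*(-7 - 3*D*6) = -14*(-7 - 3*3*6) = -14*(-7 - 9*6) = -14*(-7 - 54) = -14*(-61) = 854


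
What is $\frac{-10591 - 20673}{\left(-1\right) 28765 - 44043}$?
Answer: $\frac{3908}{9101} \approx 0.4294$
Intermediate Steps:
$\frac{-10591 - 20673}{\left(-1\right) 28765 - 44043} = - \frac{31264}{-28765 - 44043} = - \frac{31264}{-72808} = \left(-31264\right) \left(- \frac{1}{72808}\right) = \frac{3908}{9101}$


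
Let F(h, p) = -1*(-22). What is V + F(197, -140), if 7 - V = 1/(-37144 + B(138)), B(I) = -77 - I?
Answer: 1083412/37359 ≈ 29.000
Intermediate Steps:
F(h, p) = 22
V = 261514/37359 (V = 7 - 1/(-37144 + (-77 - 1*138)) = 7 - 1/(-37144 + (-77 - 138)) = 7 - 1/(-37144 - 215) = 7 - 1/(-37359) = 7 - 1*(-1/37359) = 7 + 1/37359 = 261514/37359 ≈ 7.0000)
V + F(197, -140) = 261514/37359 + 22 = 1083412/37359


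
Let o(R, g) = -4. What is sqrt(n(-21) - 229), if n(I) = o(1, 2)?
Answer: I*sqrt(233) ≈ 15.264*I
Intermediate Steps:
n(I) = -4
sqrt(n(-21) - 229) = sqrt(-4 - 229) = sqrt(-233) = I*sqrt(233)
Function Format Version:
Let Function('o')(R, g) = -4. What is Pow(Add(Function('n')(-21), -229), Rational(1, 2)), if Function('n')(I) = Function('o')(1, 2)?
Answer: Mul(I, Pow(233, Rational(1, 2))) ≈ Mul(15.264, I)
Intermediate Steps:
Function('n')(I) = -4
Pow(Add(Function('n')(-21), -229), Rational(1, 2)) = Pow(Add(-4, -229), Rational(1, 2)) = Pow(-233, Rational(1, 2)) = Mul(I, Pow(233, Rational(1, 2)))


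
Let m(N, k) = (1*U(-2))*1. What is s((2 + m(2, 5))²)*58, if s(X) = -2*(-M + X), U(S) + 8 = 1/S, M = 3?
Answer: -4553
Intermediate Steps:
U(S) = -8 + 1/S
m(N, k) = -17/2 (m(N, k) = (1*(-8 + 1/(-2)))*1 = (1*(-8 - ½))*1 = (1*(-17/2))*1 = -17/2*1 = -17/2)
s(X) = 6 - 2*X (s(X) = -2*(-1*3 + X) = -2*(-3 + X) = 6 - 2*X)
s((2 + m(2, 5))²)*58 = (6 - 2*(2 - 17/2)²)*58 = (6 - 2*(-13/2)²)*58 = (6 - 2*169/4)*58 = (6 - 169/2)*58 = -157/2*58 = -4553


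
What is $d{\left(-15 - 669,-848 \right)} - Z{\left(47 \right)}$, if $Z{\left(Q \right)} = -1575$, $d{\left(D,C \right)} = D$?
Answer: $891$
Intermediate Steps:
$d{\left(-15 - 669,-848 \right)} - Z{\left(47 \right)} = \left(-15 - 669\right) - -1575 = \left(-15 - 669\right) + 1575 = -684 + 1575 = 891$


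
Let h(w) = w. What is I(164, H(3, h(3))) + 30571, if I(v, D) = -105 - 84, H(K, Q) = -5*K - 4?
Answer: 30382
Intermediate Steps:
H(K, Q) = -4 - 5*K
I(v, D) = -189
I(164, H(3, h(3))) + 30571 = -189 + 30571 = 30382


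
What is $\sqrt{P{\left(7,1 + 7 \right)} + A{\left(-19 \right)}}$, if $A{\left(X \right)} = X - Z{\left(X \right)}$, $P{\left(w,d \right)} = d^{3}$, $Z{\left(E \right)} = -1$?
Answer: $\sqrt{494} \approx 22.226$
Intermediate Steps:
$A{\left(X \right)} = 1 + X$ ($A{\left(X \right)} = X - -1 = X + 1 = 1 + X$)
$\sqrt{P{\left(7,1 + 7 \right)} + A{\left(-19 \right)}} = \sqrt{\left(1 + 7\right)^{3} + \left(1 - 19\right)} = \sqrt{8^{3} - 18} = \sqrt{512 - 18} = \sqrt{494}$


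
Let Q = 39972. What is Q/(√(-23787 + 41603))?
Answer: 9993*√4454/2227 ≈ 299.47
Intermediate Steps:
Q/(√(-23787 + 41603)) = 39972/(√(-23787 + 41603)) = 39972/(√17816) = 39972/((2*√4454)) = 39972*(√4454/8908) = 9993*√4454/2227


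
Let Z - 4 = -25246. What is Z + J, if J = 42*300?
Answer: -12642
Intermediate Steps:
J = 12600
Z = -25242 (Z = 4 - 25246 = -25242)
Z + J = -25242 + 12600 = -12642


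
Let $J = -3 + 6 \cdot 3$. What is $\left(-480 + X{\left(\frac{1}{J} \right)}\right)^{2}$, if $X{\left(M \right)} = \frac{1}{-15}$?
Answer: $\frac{51854401}{225} \approx 2.3046 \cdot 10^{5}$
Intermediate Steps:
$J = 15$ ($J = -3 + 18 = 15$)
$X{\left(M \right)} = - \frac{1}{15}$
$\left(-480 + X{\left(\frac{1}{J} \right)}\right)^{2} = \left(-480 - \frac{1}{15}\right)^{2} = \left(- \frac{7201}{15}\right)^{2} = \frac{51854401}{225}$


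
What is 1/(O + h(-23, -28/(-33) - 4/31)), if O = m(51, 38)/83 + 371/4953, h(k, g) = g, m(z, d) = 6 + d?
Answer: 140184759/185671513 ≈ 0.75501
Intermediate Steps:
O = 248725/411099 (O = (6 + 38)/83 + 371/4953 = 44*(1/83) + 371*(1/4953) = 44/83 + 371/4953 = 248725/411099 ≈ 0.60502)
1/(O + h(-23, -28/(-33) - 4/31)) = 1/(248725/411099 + (-28/(-33) - 4/31)) = 1/(248725/411099 + (-28*(-1/33) - 4*1/31)) = 1/(248725/411099 + (28/33 - 4/31)) = 1/(248725/411099 + 736/1023) = 1/(185671513/140184759) = 140184759/185671513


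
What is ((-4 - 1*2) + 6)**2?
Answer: 0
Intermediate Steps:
((-4 - 1*2) + 6)**2 = ((-4 - 2) + 6)**2 = (-6 + 6)**2 = 0**2 = 0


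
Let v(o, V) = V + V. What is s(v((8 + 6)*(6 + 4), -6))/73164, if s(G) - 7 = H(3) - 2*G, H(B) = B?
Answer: 17/36582 ≈ 0.00046471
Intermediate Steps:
v(o, V) = 2*V
s(G) = 10 - 2*G (s(G) = 7 + (3 - 2*G) = 10 - 2*G)
s(v((8 + 6)*(6 + 4), -6))/73164 = (10 - 4*(-6))/73164 = (10 - 2*(-12))*(1/73164) = (10 + 24)*(1/73164) = 34*(1/73164) = 17/36582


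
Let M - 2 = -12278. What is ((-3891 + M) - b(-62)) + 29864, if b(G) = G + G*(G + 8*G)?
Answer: -20837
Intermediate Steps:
M = -12276 (M = 2 - 12278 = -12276)
b(G) = G + 9*G² (b(G) = G + G*(9*G) = G + 9*G²)
((-3891 + M) - b(-62)) + 29864 = ((-3891 - 12276) - (-62)*(1 + 9*(-62))) + 29864 = (-16167 - (-62)*(1 - 558)) + 29864 = (-16167 - (-62)*(-557)) + 29864 = (-16167 - 1*34534) + 29864 = (-16167 - 34534) + 29864 = -50701 + 29864 = -20837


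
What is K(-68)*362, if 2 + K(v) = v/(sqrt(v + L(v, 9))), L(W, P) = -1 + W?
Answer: -724 + 24616*I*sqrt(137)/137 ≈ -724.0 + 2103.1*I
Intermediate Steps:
K(v) = -2 + v/sqrt(-1 + 2*v) (K(v) = -2 + v/(sqrt(v + (-1 + v))) = -2 + v/(sqrt(-1 + 2*v)) = -2 + v/sqrt(-1 + 2*v))
K(-68)*362 = (-2 - 68/sqrt(-1 + 2*(-68)))*362 = (-2 - 68/sqrt(-1 - 136))*362 = (-2 - (-68)*I*sqrt(137)/137)*362 = (-2 + 68*I*sqrt(137)/137)*362 = -724 + 24616*I*sqrt(137)/137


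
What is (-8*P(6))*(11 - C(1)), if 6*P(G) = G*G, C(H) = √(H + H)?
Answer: -528 + 48*√2 ≈ -460.12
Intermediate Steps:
C(H) = √2*√H (C(H) = √(2*H) = √2*√H)
P(G) = G²/6 (P(G) = (G*G)/6 = G²/6)
(-8*P(6))*(11 - C(1)) = (-4*6²/3)*(11 - √2*√1) = (-4*36/3)*(11 - √2) = (-8*6)*(11 - √2) = -48*(11 - √2) = -528 + 48*√2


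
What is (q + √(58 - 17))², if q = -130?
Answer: (130 - √41)² ≈ 15276.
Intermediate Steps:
(q + √(58 - 17))² = (-130 + √(58 - 17))² = (-130 + √41)²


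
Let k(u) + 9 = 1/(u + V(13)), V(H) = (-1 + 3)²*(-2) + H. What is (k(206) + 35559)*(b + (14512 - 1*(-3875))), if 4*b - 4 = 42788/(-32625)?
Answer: 4499864015090953/6883875 ≈ 6.5368e+8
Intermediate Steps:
V(H) = -8 + H (V(H) = 2²*(-2) + H = 4*(-2) + H = -8 + H)
b = 21928/32625 (b = 1 + (42788/(-32625))/4 = 1 + (42788*(-1/32625))/4 = 1 + (¼)*(-42788/32625) = 1 - 10697/32625 = 21928/32625 ≈ 0.67212)
k(u) = -9 + 1/(5 + u) (k(u) = -9 + 1/(u + (-8 + 13)) = -9 + 1/(u + 5) = -9 + 1/(5 + u))
(k(206) + 35559)*(b + (14512 - 1*(-3875))) = ((-44 - 9*206)/(5 + 206) + 35559)*(21928/32625 + (14512 - 1*(-3875))) = ((-44 - 1854)/211 + 35559)*(21928/32625 + (14512 + 3875)) = ((1/211)*(-1898) + 35559)*(21928/32625 + 18387) = (-1898/211 + 35559)*(599897803/32625) = (7501051/211)*(599897803/32625) = 4499864015090953/6883875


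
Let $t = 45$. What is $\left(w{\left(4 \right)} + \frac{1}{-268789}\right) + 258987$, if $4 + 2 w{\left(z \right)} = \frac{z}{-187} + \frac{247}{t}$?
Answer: $\frac{1171587698243221}{4523718870} \approx 2.5899 \cdot 10^{5}$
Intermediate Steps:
$w{\left(z \right)} = \frac{67}{90} - \frac{z}{374}$ ($w{\left(z \right)} = -2 + \frac{\frac{z}{-187} + \frac{247}{45}}{2} = -2 + \frac{z \left(- \frac{1}{187}\right) + 247 \cdot \frac{1}{45}}{2} = -2 + \frac{- \frac{z}{187} + \frac{247}{45}}{2} = -2 + \frac{\frac{247}{45} - \frac{z}{187}}{2} = -2 - \left(- \frac{247}{90} + \frac{z}{374}\right) = \frac{67}{90} - \frac{z}{374}$)
$\left(w{\left(4 \right)} + \frac{1}{-268789}\right) + 258987 = \left(\left(\frac{67}{90} - \frac{2}{187}\right) + \frac{1}{-268789}\right) + 258987 = \left(\left(\frac{67}{90} - \frac{2}{187}\right) - \frac{1}{268789}\right) + 258987 = \left(\frac{12349}{16830} - \frac{1}{268789}\right) + 258987 = \frac{3319258531}{4523718870} + 258987 = \frac{1171587698243221}{4523718870}$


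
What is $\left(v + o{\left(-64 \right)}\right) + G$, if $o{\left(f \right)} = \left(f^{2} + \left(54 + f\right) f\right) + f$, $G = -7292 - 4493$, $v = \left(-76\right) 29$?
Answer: $-9317$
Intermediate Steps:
$v = -2204$
$G = -11785$ ($G = -7292 - 4493 = -11785$)
$o{\left(f \right)} = f + f^{2} + f \left(54 + f\right)$ ($o{\left(f \right)} = \left(f^{2} + f \left(54 + f\right)\right) + f = f + f^{2} + f \left(54 + f\right)$)
$\left(v + o{\left(-64 \right)}\right) + G = \left(-2204 - 64 \left(55 + 2 \left(-64\right)\right)\right) - 11785 = \left(-2204 - 64 \left(55 - 128\right)\right) - 11785 = \left(-2204 - -4672\right) - 11785 = \left(-2204 + 4672\right) - 11785 = 2468 - 11785 = -9317$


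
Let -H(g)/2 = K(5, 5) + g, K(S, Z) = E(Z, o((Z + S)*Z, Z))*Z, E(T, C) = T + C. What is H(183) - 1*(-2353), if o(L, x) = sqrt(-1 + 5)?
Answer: 1917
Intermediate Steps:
o(L, x) = 2 (o(L, x) = sqrt(4) = 2)
E(T, C) = C + T
K(S, Z) = Z*(2 + Z) (K(S, Z) = (2 + Z)*Z = Z*(2 + Z))
H(g) = -70 - 2*g (H(g) = -2*(5*(2 + 5) + g) = -2*(5*7 + g) = -2*(35 + g) = -70 - 2*g)
H(183) - 1*(-2353) = (-70 - 2*183) - 1*(-2353) = (-70 - 366) + 2353 = -436 + 2353 = 1917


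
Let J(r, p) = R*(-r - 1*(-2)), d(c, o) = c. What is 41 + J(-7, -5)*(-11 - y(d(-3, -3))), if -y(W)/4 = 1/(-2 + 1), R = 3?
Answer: -364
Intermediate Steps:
y(W) = 4 (y(W) = -4/(-2 + 1) = -4/(-1) = -4*(-1) = 4)
J(r, p) = 6 - 3*r (J(r, p) = 3*(-r - 1*(-2)) = 3*(-r + 2) = 3*(2 - r) = 6 - 3*r)
41 + J(-7, -5)*(-11 - y(d(-3, -3))) = 41 + (6 - 3*(-7))*(-11 - 1*4) = 41 + (6 + 21)*(-11 - 4) = 41 + 27*(-15) = 41 - 405 = -364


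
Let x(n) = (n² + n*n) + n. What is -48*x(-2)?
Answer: -288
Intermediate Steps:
x(n) = n + 2*n² (x(n) = (n² + n²) + n = 2*n² + n = n + 2*n²)
-48*x(-2) = -(-96)*(1 + 2*(-2)) = -(-96)*(1 - 4) = -(-96)*(-3) = -48*6 = -288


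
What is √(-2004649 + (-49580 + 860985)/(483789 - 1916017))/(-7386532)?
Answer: -I*√20980059372767561/755656996664 ≈ -0.00019168*I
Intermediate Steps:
√(-2004649 + (-49580 + 860985)/(483789 - 1916017))/(-7386532) = √(-2004649 + 811405/(-1432228))*(-1/7386532) = √(-2004649 + 811405*(-1/1432228))*(-1/7386532) = √(-2004649 - 115915/204604)*(-1/7386532) = √(-410159319911/204604)*(-1/7386532) = (I*√20980059372767561/102302)*(-1/7386532) = -I*√20980059372767561/755656996664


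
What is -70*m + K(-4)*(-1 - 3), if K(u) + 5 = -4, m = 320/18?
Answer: -10876/9 ≈ -1208.4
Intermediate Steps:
m = 160/9 (m = 320*(1/18) = 160/9 ≈ 17.778)
K(u) = -9 (K(u) = -5 - 4 = -9)
-70*m + K(-4)*(-1 - 3) = -70*160/9 - 9*(-1 - 3) = -11200/9 - 9*(-4) = -11200/9 + 36 = -10876/9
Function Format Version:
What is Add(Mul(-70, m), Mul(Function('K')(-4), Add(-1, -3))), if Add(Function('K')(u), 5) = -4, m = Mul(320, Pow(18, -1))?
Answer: Rational(-10876, 9) ≈ -1208.4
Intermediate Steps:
m = Rational(160, 9) (m = Mul(320, Rational(1, 18)) = Rational(160, 9) ≈ 17.778)
Function('K')(u) = -9 (Function('K')(u) = Add(-5, -4) = -9)
Add(Mul(-70, m), Mul(Function('K')(-4), Add(-1, -3))) = Add(Mul(-70, Rational(160, 9)), Mul(-9, Add(-1, -3))) = Add(Rational(-11200, 9), Mul(-9, -4)) = Add(Rational(-11200, 9), 36) = Rational(-10876, 9)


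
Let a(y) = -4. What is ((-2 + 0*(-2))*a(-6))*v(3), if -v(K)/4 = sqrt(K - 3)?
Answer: 0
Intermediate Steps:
v(K) = -4*sqrt(-3 + K) (v(K) = -4*sqrt(K - 3) = -4*sqrt(-3 + K))
((-2 + 0*(-2))*a(-6))*v(3) = ((-2 + 0*(-2))*(-4))*(-4*sqrt(-3 + 3)) = ((-2 + 0)*(-4))*(-4*sqrt(0)) = (-2*(-4))*(-4*0) = 8*0 = 0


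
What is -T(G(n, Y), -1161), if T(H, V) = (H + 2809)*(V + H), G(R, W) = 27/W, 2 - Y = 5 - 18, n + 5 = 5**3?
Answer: 81456984/25 ≈ 3.2583e+6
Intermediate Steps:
n = 120 (n = -5 + 5**3 = -5 + 125 = 120)
Y = 15 (Y = 2 - (5 - 18) = 2 - 1*(-13) = 2 + 13 = 15)
T(H, V) = (2809 + H)*(H + V)
-T(G(n, Y), -1161) = -((27/15)**2 + 2809*(27/15) + 2809*(-1161) + (27/15)*(-1161)) = -((27*(1/15))**2 + 2809*(27*(1/15)) - 3261249 + (27*(1/15))*(-1161)) = -((9/5)**2 + 2809*(9/5) - 3261249 + (9/5)*(-1161)) = -(81/25 + 25281/5 - 3261249 - 10449/5) = -1*(-81456984/25) = 81456984/25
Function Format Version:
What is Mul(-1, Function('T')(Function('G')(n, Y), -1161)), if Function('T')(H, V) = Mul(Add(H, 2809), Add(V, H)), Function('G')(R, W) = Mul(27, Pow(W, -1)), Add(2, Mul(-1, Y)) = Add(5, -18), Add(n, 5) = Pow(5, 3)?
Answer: Rational(81456984, 25) ≈ 3.2583e+6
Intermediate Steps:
n = 120 (n = Add(-5, Pow(5, 3)) = Add(-5, 125) = 120)
Y = 15 (Y = Add(2, Mul(-1, Add(5, -18))) = Add(2, Mul(-1, -13)) = Add(2, 13) = 15)
Function('T')(H, V) = Mul(Add(2809, H), Add(H, V))
Mul(-1, Function('T')(Function('G')(n, Y), -1161)) = Mul(-1, Add(Pow(Mul(27, Pow(15, -1)), 2), Mul(2809, Mul(27, Pow(15, -1))), Mul(2809, -1161), Mul(Mul(27, Pow(15, -1)), -1161))) = Mul(-1, Add(Pow(Mul(27, Rational(1, 15)), 2), Mul(2809, Mul(27, Rational(1, 15))), -3261249, Mul(Mul(27, Rational(1, 15)), -1161))) = Mul(-1, Add(Pow(Rational(9, 5), 2), Mul(2809, Rational(9, 5)), -3261249, Mul(Rational(9, 5), -1161))) = Mul(-1, Add(Rational(81, 25), Rational(25281, 5), -3261249, Rational(-10449, 5))) = Mul(-1, Rational(-81456984, 25)) = Rational(81456984, 25)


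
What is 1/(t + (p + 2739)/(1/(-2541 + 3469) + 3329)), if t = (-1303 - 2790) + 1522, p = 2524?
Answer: -3089313/7937739659 ≈ -0.00038919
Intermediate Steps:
t = -2571 (t = -4093 + 1522 = -2571)
1/(t + (p + 2739)/(1/(-2541 + 3469) + 3329)) = 1/(-2571 + (2524 + 2739)/(1/(-2541 + 3469) + 3329)) = 1/(-2571 + 5263/(1/928 + 3329)) = 1/(-2571 + 5263/(3089313/928)) = 1/(-2571 + 5263*(928/3089313)) = 1/(-2571 + 4884064/3089313) = 1/(-7937739659/3089313) = -3089313/7937739659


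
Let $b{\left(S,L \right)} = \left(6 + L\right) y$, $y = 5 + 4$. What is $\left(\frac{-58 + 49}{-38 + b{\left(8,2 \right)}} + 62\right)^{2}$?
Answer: $\frac{4405801}{1156} \approx 3811.2$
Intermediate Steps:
$y = 9$
$b{\left(S,L \right)} = 54 + 9 L$ ($b{\left(S,L \right)} = \left(6 + L\right) 9 = 54 + 9 L$)
$\left(\frac{-58 + 49}{-38 + b{\left(8,2 \right)}} + 62\right)^{2} = \left(\frac{-58 + 49}{-38 + \left(54 + 9 \cdot 2\right)} + 62\right)^{2} = \left(- \frac{9}{-38 + \left(54 + 18\right)} + 62\right)^{2} = \left(- \frac{9}{-38 + 72} + 62\right)^{2} = \left(- \frac{9}{34} + 62\right)^{2} = \left(\frac{2099}{34}\right)^{2} = \frac{4405801}{1156}$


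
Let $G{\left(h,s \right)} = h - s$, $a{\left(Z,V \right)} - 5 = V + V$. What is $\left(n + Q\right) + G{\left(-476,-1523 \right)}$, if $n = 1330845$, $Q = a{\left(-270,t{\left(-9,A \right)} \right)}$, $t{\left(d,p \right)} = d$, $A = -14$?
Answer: $1331879$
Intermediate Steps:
$a{\left(Z,V \right)} = 5 + 2 V$ ($a{\left(Z,V \right)} = 5 + \left(V + V\right) = 5 + 2 V$)
$Q = -13$ ($Q = 5 + 2 \left(-9\right) = 5 - 18 = -13$)
$\left(n + Q\right) + G{\left(-476,-1523 \right)} = \left(1330845 - 13\right) - -1047 = 1330832 + \left(-476 + 1523\right) = 1330832 + 1047 = 1331879$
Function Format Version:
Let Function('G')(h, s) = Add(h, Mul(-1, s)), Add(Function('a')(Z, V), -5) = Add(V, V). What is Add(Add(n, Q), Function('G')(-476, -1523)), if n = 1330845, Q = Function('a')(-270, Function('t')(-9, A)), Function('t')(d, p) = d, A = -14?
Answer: 1331879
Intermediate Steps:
Function('a')(Z, V) = Add(5, Mul(2, V)) (Function('a')(Z, V) = Add(5, Add(V, V)) = Add(5, Mul(2, V)))
Q = -13 (Q = Add(5, Mul(2, -9)) = Add(5, -18) = -13)
Add(Add(n, Q), Function('G')(-476, -1523)) = Add(Add(1330845, -13), Add(-476, Mul(-1, -1523))) = Add(1330832, Add(-476, 1523)) = Add(1330832, 1047) = 1331879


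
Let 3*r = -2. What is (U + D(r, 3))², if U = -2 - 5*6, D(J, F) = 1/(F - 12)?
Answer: 83521/81 ≈ 1031.1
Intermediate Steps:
r = -⅔ (r = (⅓)*(-2) = -⅔ ≈ -0.66667)
D(J, F) = 1/(-12 + F)
U = -32 (U = -2 - 30 = -32)
(U + D(r, 3))² = (-32 + 1/(-12 + 3))² = (-32 + 1/(-9))² = (-32 - ⅑)² = (-289/9)² = 83521/81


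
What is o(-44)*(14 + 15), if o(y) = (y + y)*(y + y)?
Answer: 224576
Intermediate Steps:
o(y) = 4*y² (o(y) = (2*y)*(2*y) = 4*y²)
o(-44)*(14 + 15) = (4*(-44)²)*(14 + 15) = (4*1936)*29 = 7744*29 = 224576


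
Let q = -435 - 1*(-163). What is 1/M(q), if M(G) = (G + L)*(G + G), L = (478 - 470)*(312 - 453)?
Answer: 1/761600 ≈ 1.3130e-6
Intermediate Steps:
L = -1128 (L = 8*(-141) = -1128)
q = -272 (q = -435 + 163 = -272)
M(G) = 2*G*(-1128 + G) (M(G) = (G - 1128)*(G + G) = (-1128 + G)*(2*G) = 2*G*(-1128 + G))
1/M(q) = 1/(2*(-272)*(-1128 - 272)) = 1/(2*(-272)*(-1400)) = 1/761600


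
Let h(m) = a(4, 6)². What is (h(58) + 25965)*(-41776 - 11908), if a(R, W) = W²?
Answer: -1463479524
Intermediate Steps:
h(m) = 1296 (h(m) = (6²)² = 36² = 1296)
(h(58) + 25965)*(-41776 - 11908) = (1296 + 25965)*(-41776 - 11908) = 27261*(-53684) = -1463479524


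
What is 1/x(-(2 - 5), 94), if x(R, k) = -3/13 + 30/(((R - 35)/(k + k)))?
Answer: -52/9177 ≈ -0.0056663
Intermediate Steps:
x(R, k) = -3/13 + 60*k/(-35 + R) (x(R, k) = -3*1/13 + 30/(((-35 + R)/((2*k)))) = -3/13 + 30/(((-35 + R)*(1/(2*k)))) = -3/13 + 30/(((-35 + R)/(2*k))) = -3/13 + 30*(2*k/(-35 + R)) = -3/13 + 60*k/(-35 + R))
1/x(-(2 - 5), 94) = 1/(3*(35 - (-1)*(2 - 5) + 260*94)/(13*(-35 - (2 - 5)))) = 1/(3*(35 - (-1)*(-3) + 24440)/(13*(-35 - 1*(-3)))) = 1/(3*(35 - 1*3 + 24440)/(13*(-35 + 3))) = 1/((3/13)*(35 - 3 + 24440)/(-32)) = 1/((3/13)*(-1/32)*24472) = 1/(-9177/52) = -52/9177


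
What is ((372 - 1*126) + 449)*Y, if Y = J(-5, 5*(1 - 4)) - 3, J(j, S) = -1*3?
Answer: -4170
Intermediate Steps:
J(j, S) = -3
Y = -6 (Y = -3 - 3 = -6)
((372 - 1*126) + 449)*Y = ((372 - 1*126) + 449)*(-6) = ((372 - 126) + 449)*(-6) = (246 + 449)*(-6) = 695*(-6) = -4170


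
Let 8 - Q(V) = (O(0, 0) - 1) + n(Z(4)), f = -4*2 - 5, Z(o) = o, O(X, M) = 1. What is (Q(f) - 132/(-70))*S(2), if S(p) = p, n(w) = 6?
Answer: 272/35 ≈ 7.7714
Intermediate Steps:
f = -13 (f = -8 - 5 = -13)
Q(V) = 2 (Q(V) = 8 - ((1 - 1) + 6) = 8 - (0 + 6) = 8 - 1*6 = 8 - 6 = 2)
(Q(f) - 132/(-70))*S(2) = (2 - 132/(-70))*2 = (2 - 132*(-1/70))*2 = (2 + 66/35)*2 = (136/35)*2 = 272/35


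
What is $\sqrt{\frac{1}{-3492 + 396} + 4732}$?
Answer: $\frac{\sqrt{1259923306}}{516} \approx 68.79$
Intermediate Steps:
$\sqrt{\frac{1}{-3492 + 396} + 4732} = \sqrt{\frac{1}{-3096} + 4732} = \sqrt{- \frac{1}{3096} + 4732} = \sqrt{\frac{14650271}{3096}} = \frac{\sqrt{1259923306}}{516}$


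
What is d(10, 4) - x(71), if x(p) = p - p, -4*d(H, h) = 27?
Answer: -27/4 ≈ -6.7500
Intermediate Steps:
d(H, h) = -27/4 (d(H, h) = -¼*27 = -27/4)
x(p) = 0
d(10, 4) - x(71) = -27/4 - 1*0 = -27/4 + 0 = -27/4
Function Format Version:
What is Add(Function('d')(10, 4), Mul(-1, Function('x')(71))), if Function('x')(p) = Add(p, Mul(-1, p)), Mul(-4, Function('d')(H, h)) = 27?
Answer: Rational(-27, 4) ≈ -6.7500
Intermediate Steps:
Function('d')(H, h) = Rational(-27, 4) (Function('d')(H, h) = Mul(Rational(-1, 4), 27) = Rational(-27, 4))
Function('x')(p) = 0
Add(Function('d')(10, 4), Mul(-1, Function('x')(71))) = Add(Rational(-27, 4), Mul(-1, 0)) = Add(Rational(-27, 4), 0) = Rational(-27, 4)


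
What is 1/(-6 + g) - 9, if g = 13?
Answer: -62/7 ≈ -8.8571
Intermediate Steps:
1/(-6 + g) - 9 = 1/(-6 + 13) - 9 = 1/7 - 9 = (⅐)*1 - 9 = ⅐ - 9 = -62/7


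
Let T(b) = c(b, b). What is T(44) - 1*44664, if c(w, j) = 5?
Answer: -44659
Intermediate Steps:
T(b) = 5
T(44) - 1*44664 = 5 - 1*44664 = 5 - 44664 = -44659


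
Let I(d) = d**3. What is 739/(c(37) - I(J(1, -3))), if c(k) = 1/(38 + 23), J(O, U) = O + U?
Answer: 45079/489 ≈ 92.186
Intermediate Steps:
c(k) = 1/61
739/(c(37) - I(J(1, -3))) = 739/(1/61 - (1 - 3)**3) = 739/(1/61 - 1*(-2)**3) = 739/(1/61 - 1*(-8)) = 739/(1/61 + 8) = 739/(489/61) = 739*(61/489) = 45079/489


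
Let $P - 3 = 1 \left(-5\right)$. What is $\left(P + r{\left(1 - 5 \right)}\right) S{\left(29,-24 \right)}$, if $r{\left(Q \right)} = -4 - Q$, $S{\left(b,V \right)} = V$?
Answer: $48$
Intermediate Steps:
$P = -2$ ($P = 3 + 1 \left(-5\right) = 3 - 5 = -2$)
$\left(P + r{\left(1 - 5 \right)}\right) S{\left(29,-24 \right)} = \left(-2 - \left(5 - 5\right)\right) \left(-24\right) = \left(-2 - 0\right) \left(-24\right) = \left(-2 + \left(-4 + 4\right)\right) \left(-24\right) = \left(-2 + 0\right) \left(-24\right) = \left(-2\right) \left(-24\right) = 48$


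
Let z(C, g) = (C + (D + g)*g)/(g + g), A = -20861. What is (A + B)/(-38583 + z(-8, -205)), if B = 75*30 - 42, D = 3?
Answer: 166255/344792 ≈ 0.48219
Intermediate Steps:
z(C, g) = (C + g*(3 + g))/(2*g) (z(C, g) = (C + (3 + g)*g)/(g + g) = (C + g*(3 + g))/((2*g)) = (C + g*(3 + g))*(1/(2*g)) = (C + g*(3 + g))/(2*g))
B = 2208 (B = 2250 - 42 = 2208)
(A + B)/(-38583 + z(-8, -205)) = (-20861 + 2208)/(-38583 + (½)*(-8 - 205*(3 - 205))/(-205)) = -18653/(-38583 + (½)*(-1/205)*(-8 - 205*(-202))) = -18653/(-38583 + (½)*(-1/205)*(-8 + 41410)) = -18653/(-38583 + (½)*(-1/205)*41402) = -18653/(-38583 - 20701/205) = -18653/(-7930216/205) = -18653*(-205/7930216) = 166255/344792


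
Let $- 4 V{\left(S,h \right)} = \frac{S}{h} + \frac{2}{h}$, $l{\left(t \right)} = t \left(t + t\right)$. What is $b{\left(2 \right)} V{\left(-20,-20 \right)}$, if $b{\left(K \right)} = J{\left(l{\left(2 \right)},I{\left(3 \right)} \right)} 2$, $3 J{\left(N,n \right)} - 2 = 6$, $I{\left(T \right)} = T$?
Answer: $- \frac{6}{5} \approx -1.2$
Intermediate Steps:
$l{\left(t \right)} = 2 t^{2}$ ($l{\left(t \right)} = t 2 t = 2 t^{2}$)
$J{\left(N,n \right)} = \frac{8}{3}$ ($J{\left(N,n \right)} = \frac{2}{3} + \frac{1}{3} \cdot 6 = \frac{2}{3} + 2 = \frac{8}{3}$)
$b{\left(K \right)} = \frac{16}{3}$ ($b{\left(K \right)} = \frac{8}{3} \cdot 2 = \frac{16}{3}$)
$V{\left(S,h \right)} = - \frac{1}{2 h} - \frac{S}{4 h}$ ($V{\left(S,h \right)} = - \frac{\frac{S}{h} + \frac{2}{h}}{4} = - \frac{\frac{2}{h} + \frac{S}{h}}{4} = - \frac{1}{2 h} - \frac{S}{4 h}$)
$b{\left(2 \right)} V{\left(-20,-20 \right)} = \frac{16 \frac{-2 - -20}{4 \left(-20\right)}}{3} = \frac{16 \cdot \frac{1}{4} \left(- \frac{1}{20}\right) \left(-2 + 20\right)}{3} = \frac{16 \cdot \frac{1}{4} \left(- \frac{1}{20}\right) 18}{3} = \frac{16}{3} \left(- \frac{9}{40}\right) = - \frac{6}{5}$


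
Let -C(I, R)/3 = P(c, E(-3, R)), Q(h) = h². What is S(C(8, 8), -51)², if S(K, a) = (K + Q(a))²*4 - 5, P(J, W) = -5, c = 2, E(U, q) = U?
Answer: 749325966644761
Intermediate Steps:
C(I, R) = 15 (C(I, R) = -3*(-5) = 15)
S(K, a) = -5 + 4*(K + a²)² (S(K, a) = (K + a²)²*4 - 5 = 4*(K + a²)² - 5 = -5 + 4*(K + a²)²)
S(C(8, 8), -51)² = (-5 + 4*(15 + (-51)²)²)² = (-5 + 4*(15 + 2601)²)² = (-5 + 4*2616²)² = (-5 + 4*6843456)² = (-5 + 27373824)² = 27373819² = 749325966644761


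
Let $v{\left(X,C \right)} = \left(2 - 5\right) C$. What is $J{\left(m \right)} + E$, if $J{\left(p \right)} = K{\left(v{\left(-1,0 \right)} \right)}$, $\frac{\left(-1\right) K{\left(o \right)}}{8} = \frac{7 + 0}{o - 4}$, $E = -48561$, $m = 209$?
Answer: $-48547$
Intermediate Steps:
$v{\left(X,C \right)} = - 3 C$
$K{\left(o \right)} = - \frac{56}{-4 + o}$ ($K{\left(o \right)} = - 8 \frac{7 + 0}{o - 4} = - 8 \frac{7}{-4 + o} = - \frac{56}{-4 + o}$)
$J{\left(p \right)} = 14$ ($J{\left(p \right)} = - \frac{56}{-4 - 0} = - \frac{56}{-4 + 0} = - \frac{56}{-4} = \left(-56\right) \left(- \frac{1}{4}\right) = 14$)
$J{\left(m \right)} + E = 14 - 48561 = -48547$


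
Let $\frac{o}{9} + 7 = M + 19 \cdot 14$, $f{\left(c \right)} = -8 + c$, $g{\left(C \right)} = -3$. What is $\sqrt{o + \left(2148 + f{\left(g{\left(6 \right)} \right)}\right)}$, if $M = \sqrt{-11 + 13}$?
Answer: $\sqrt{4468 + 9 \sqrt{2}} \approx 66.938$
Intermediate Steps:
$M = \sqrt{2} \approx 1.4142$
$o = 2331 + 9 \sqrt{2}$ ($o = -63 + 9 \left(\sqrt{2} + 19 \cdot 14\right) = -63 + 9 \left(\sqrt{2} + 266\right) = -63 + 9 \left(266 + \sqrt{2}\right) = -63 + \left(2394 + 9 \sqrt{2}\right) = 2331 + 9 \sqrt{2} \approx 2343.7$)
$\sqrt{o + \left(2148 + f{\left(g{\left(6 \right)} \right)}\right)} = \sqrt{\left(2331 + 9 \sqrt{2}\right) + \left(2148 - 11\right)} = \sqrt{\left(2331 + 9 \sqrt{2}\right) + 2137} = \sqrt{4468 + 9 \sqrt{2}}$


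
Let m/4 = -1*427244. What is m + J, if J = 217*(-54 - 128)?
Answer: -1748470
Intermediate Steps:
m = -1708976 (m = 4*(-1*427244) = 4*(-427244) = -1708976)
J = -39494 (J = 217*(-182) = -39494)
m + J = -1708976 - 39494 = -1748470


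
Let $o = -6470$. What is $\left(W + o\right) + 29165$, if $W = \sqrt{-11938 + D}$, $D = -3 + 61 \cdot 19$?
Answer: $22695 + 3 i \sqrt{1198} \approx 22695.0 + 103.84 i$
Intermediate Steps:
$D = 1156$ ($D = -3 + 1159 = 1156$)
$W = 3 i \sqrt{1198}$ ($W = \sqrt{-11938 + 1156} = \sqrt{-10782} = 3 i \sqrt{1198} \approx 103.84 i$)
$\left(W + o\right) + 29165 = \left(3 i \sqrt{1198} - 6470\right) + 29165 = \left(-6470 + 3 i \sqrt{1198}\right) + 29165 = 22695 + 3 i \sqrt{1198}$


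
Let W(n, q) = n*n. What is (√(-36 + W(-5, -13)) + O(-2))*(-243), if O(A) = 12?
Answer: -2916 - 243*I*√11 ≈ -2916.0 - 805.94*I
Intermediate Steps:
W(n, q) = n²
(√(-36 + W(-5, -13)) + O(-2))*(-243) = (√(-36 + (-5)²) + 12)*(-243) = (√(-36 + 25) + 12)*(-243) = (√(-11) + 12)*(-243) = (I*√11 + 12)*(-243) = (12 + I*√11)*(-243) = -2916 - 243*I*√11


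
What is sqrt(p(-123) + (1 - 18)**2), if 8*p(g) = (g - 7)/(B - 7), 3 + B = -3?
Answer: 3*sqrt(129)/2 ≈ 17.037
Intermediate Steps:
B = -6 (B = -3 - 3 = -6)
p(g) = 7/104 - g/104 (p(g) = ((g - 7)/(-6 - 7))/8 = ((-7 + g)/(-13))/8 = ((-7 + g)*(-1/13))/8 = (7/13 - g/13)/8 = 7/104 - g/104)
sqrt(p(-123) + (1 - 18)**2) = sqrt((7/104 - 1/104*(-123)) + (1 - 18)**2) = sqrt((7/104 + 123/104) + (-17)**2) = sqrt(5/4 + 289) = sqrt(1161/4) = 3*sqrt(129)/2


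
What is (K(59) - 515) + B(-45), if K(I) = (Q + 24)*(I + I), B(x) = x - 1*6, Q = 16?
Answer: 4154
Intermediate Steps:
B(x) = -6 + x (B(x) = x - 6 = -6 + x)
K(I) = 80*I (K(I) = (16 + 24)*(I + I) = 40*(2*I) = 80*I)
(K(59) - 515) + B(-45) = (80*59 - 515) + (-6 - 45) = (4720 - 515) - 51 = 4205 - 51 = 4154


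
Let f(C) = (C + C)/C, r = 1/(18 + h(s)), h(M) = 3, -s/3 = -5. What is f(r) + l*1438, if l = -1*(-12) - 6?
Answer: 8630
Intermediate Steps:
s = 15 (s = -3*(-5) = 15)
r = 1/21 (r = 1/(18 + 3) = 1/21 ≈ 0.047619)
l = 6 (l = 12 - 6 = 6)
f(C) = 2 (f(C) = (2*C)/C = 2)
f(r) + l*1438 = 2 + 6*1438 = 2 + 8628 = 8630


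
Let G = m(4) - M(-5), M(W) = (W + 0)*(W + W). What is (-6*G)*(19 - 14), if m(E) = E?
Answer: 1380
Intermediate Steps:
M(W) = 2*W**2 (M(W) = W*(2*W) = 2*W**2)
G = -46 (G = 4 - 2*(-5)**2 = 4 - 2*25 = 4 - 1*50 = 4 - 50 = -46)
(-6*G)*(19 - 14) = (-6*(-46))*(19 - 14) = 276*5 = 1380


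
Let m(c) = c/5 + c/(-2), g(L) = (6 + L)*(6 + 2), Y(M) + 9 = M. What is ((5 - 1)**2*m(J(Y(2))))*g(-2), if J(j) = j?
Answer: 5376/5 ≈ 1075.2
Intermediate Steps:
Y(M) = -9 + M
g(L) = 48 + 8*L (g(L) = (6 + L)*8 = 48 + 8*L)
m(c) = -3*c/10 (m(c) = c*(1/5) + c*(-1/2) = c/5 - c/2 = -3*c/10)
((5 - 1)**2*m(J(Y(2))))*g(-2) = ((5 - 1)**2*(-3*(-9 + 2)/10))*(48 + 8*(-2)) = (4**2*(-3/10*(-7)))*(48 - 16) = (16*(21/10))*32 = (168/5)*32 = 5376/5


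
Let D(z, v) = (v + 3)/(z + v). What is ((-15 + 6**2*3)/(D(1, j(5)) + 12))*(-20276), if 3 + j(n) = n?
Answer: -5657004/41 ≈ -1.3798e+5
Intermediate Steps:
j(n) = -3 + n
D(z, v) = (3 + v)/(v + z)
((-15 + 6**2*3)/(D(1, j(5)) + 12))*(-20276) = ((-15 + 6**2*3)/((3 + (-3 + 5))/((-3 + 5) + 1) + 12))*(-20276) = ((-15 + 36*3)/((3 + 2)/(2 + 1) + 12))*(-20276) = ((-15 + 108)/(5/3 + 12))*(-20276) = (93/((1/3)*5 + 12))*(-20276) = (93/(5/3 + 12))*(-20276) = (93/(41/3))*(-20276) = (93*(3/41))*(-20276) = (279/41)*(-20276) = -5657004/41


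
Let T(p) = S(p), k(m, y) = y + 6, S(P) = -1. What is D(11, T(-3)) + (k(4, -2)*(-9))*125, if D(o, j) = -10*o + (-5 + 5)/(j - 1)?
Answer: -4610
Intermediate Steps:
k(m, y) = 6 + y
T(p) = -1
D(o, j) = -10*o (D(o, j) = -10*o + 0/(-1 + j) = -10*o + 0 = -10*o)
D(11, T(-3)) + (k(4, -2)*(-9))*125 = -10*11 + ((6 - 2)*(-9))*125 = -110 + (4*(-9))*125 = -110 - 36*125 = -110 - 4500 = -4610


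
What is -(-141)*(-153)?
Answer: -21573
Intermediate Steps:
-(-141)*(-153) = -141*153 = -21573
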